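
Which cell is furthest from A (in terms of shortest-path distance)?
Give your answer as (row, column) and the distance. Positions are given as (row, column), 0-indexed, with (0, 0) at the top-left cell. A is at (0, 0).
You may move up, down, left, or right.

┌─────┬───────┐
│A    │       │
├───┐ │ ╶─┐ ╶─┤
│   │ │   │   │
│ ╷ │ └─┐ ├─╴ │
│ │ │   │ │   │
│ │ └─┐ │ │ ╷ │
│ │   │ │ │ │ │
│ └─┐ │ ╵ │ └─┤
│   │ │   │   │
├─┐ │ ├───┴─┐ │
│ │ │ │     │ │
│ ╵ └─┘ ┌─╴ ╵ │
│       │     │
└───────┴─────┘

Computing BFS distances from A to all cells:
Furthest cell: (5, 2)
Distance: 43 steps

Path from A to the furthest cell:

┌─────┬───────┐
│A → ↓│↱ → ↓  │
├───┐ │ ╶─┐ ╶─┤
│↱ ↓│↓│↑ ↰│↳ ↓│
│ ╷ │ └─┐ ├─╴ │
│↑│↓│↳ ↓│↑│↓ ↲│
│ │ └─┐ │ │ ╷ │
│↑│↳ ↓│↓│↑│↓│ │
│ └─┐ │ ╵ │ └─┤
│↑ ↰│↓│↳ ↑│↳ ↓│
├─┐ │ ├───┴─┐ │
│ │↑│B│↓ ← ↰│↓│
│ ╵ └─┘ ┌─╴ ╵ │
│  ↑ ← ↲│  ↑ ↲│
└───────┴─────┘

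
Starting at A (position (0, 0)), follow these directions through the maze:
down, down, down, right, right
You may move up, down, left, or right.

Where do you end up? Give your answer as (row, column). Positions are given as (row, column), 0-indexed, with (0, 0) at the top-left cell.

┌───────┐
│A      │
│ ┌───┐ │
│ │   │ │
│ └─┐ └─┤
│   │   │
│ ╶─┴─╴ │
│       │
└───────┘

Following directions step by step:
Start: (0, 0)
  down: (0, 0) → (1, 0)
  down: (1, 0) → (2, 0)
  down: (2, 0) → (3, 0)
  right: (3, 0) → (3, 1)
  right: (3, 1) → (3, 2)
Final position: (3, 2)

Path taken:

┌───────┐
│A      │
│ ┌───┐ │
│↓│   │ │
│ └─┐ └─┤
│↓  │   │
│ ╶─┴─╴ │
│↳ → B  │
└───────┘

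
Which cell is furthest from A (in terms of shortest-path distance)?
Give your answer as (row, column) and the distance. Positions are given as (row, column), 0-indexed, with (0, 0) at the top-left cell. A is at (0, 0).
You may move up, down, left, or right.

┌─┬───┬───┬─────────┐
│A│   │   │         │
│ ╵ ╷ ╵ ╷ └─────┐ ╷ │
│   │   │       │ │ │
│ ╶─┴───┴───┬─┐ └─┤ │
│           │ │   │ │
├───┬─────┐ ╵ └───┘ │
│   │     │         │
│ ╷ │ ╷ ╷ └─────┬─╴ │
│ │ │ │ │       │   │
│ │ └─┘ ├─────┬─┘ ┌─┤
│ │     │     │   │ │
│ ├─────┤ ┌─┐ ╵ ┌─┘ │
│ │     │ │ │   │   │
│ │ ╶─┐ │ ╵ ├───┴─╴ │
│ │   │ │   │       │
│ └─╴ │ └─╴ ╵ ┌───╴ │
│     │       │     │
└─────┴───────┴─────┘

Computing BFS distances from A to all cells:
Furthest cell: (4, 7)
Distance: 53 steps

Path from A to the furthest cell:

┌─┬───┬───┬─────────┐
│A│   │   │         │
│ ╵ ╷ ╵ ╷ └─────┐ ╷ │
│↓  │   │       │ │ │
│ ╶─┴───┴───┬─┐ └─┤ │
│↳ → → → → ↓│ │   │ │
├───┬─────┐ ╵ └───┘ │
│↱ ↓│  ↱ ↓│↳ → → → ↓│
│ ╷ │ ╷ ╷ └─────┬─╴ │
│↑│↓│ │↑│↳ → → B│↓ ↲│
│ │ └─┘ ├─────┬─┘ ┌─┤
│↑│↳ → ↑│↓ ← ↰│↓ ↲│ │
│ ├─────┤ ┌─┐ ╵ ┌─┘ │
│↑│↓ ← ↰│↓│ │↑ ↲│   │
│ │ ╶─┐ │ ╵ ├───┴─╴ │
│↑│↳ ↓│↑│↳ ↓│       │
│ └─╴ │ └─╴ ╵ ┌───╴ │
│↑ ← ↲│↑ ← ↲  │     │
└─────┴───────┴─────┘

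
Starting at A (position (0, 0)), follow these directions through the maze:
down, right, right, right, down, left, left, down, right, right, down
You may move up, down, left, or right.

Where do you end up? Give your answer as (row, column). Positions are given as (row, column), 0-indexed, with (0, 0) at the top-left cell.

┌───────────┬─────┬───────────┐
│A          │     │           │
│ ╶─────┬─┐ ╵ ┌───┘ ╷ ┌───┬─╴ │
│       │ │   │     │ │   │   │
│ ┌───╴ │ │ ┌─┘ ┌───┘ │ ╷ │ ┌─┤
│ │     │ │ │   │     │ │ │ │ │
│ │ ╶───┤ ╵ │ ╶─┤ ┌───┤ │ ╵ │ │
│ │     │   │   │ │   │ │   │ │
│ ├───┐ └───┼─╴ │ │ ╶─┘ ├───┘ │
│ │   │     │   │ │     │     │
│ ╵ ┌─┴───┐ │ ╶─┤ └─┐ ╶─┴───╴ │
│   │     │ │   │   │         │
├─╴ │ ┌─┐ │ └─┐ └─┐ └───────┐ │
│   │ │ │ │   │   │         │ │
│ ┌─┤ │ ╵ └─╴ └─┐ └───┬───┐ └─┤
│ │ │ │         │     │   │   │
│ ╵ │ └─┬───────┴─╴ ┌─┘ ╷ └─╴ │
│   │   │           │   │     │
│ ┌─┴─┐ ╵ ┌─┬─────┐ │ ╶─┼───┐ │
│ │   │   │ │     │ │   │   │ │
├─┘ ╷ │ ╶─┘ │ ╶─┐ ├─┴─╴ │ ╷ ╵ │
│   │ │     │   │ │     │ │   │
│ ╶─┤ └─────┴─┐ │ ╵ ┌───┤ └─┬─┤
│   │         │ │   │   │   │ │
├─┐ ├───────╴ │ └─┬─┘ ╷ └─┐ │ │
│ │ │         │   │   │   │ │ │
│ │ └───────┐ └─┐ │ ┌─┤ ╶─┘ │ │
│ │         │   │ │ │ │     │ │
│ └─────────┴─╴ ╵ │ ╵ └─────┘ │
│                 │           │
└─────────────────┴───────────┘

Following directions step by step:
Start: (0, 0)
  down: (0, 0) → (1, 0)
  right: (1, 0) → (1, 1)
  right: (1, 1) → (1, 2)
  right: (1, 2) → (1, 3)
  down: (1, 3) → (2, 3)
  left: (2, 3) → (2, 2)
  left: (2, 2) → (2, 1)
  down: (2, 1) → (3, 1)
  right: (3, 1) → (3, 2)
  right: (3, 2) → (3, 3)
  down: (3, 3) → (4, 3)
Final position: (4, 3)

Path taken:

┌───────────┬─────┬───────────┐
│A          │     │           │
│ ╶─────┬─┐ ╵ ┌───┘ ╷ ┌───┬─╴ │
│↳ → → ↓│ │   │     │ │   │   │
│ ┌───╴ │ │ ┌─┘ ┌───┘ │ ╷ │ ┌─┤
│ │↓ ← ↲│ │ │   │     │ │ │ │ │
│ │ ╶───┤ ╵ │ ╶─┤ ┌───┤ │ ╵ │ │
│ │↳ → ↓│   │   │ │   │ │   │ │
│ ├───┐ └───┼─╴ │ │ ╶─┘ ├───┘ │
│ │   │B    │   │ │     │     │
│ ╵ ┌─┴───┐ │ ╶─┤ └─┐ ╶─┴───╴ │
│   │     │ │   │   │         │
├─╴ │ ┌─┐ │ └─┐ └─┐ └───────┐ │
│   │ │ │ │   │   │         │ │
│ ┌─┤ │ ╵ └─╴ └─┐ └───┬───┐ └─┤
│ │ │ │         │     │   │   │
│ ╵ │ └─┬───────┴─╴ ┌─┘ ╷ └─╴ │
│   │   │           │   │     │
│ ┌─┴─┐ ╵ ┌─┬─────┐ │ ╶─┼───┐ │
│ │   │   │ │     │ │   │   │ │
├─┘ ╷ │ ╶─┘ │ ╶─┐ ├─┴─╴ │ ╷ ╵ │
│   │ │     │   │ │     │ │   │
│ ╶─┤ └─────┴─┐ │ ╵ ┌───┤ └─┬─┤
│   │         │ │   │   │   │ │
├─┐ ├───────╴ │ └─┬─┘ ╷ └─┐ │ │
│ │ │         │   │   │   │ │ │
│ │ └───────┐ └─┐ │ ┌─┤ ╶─┘ │ │
│ │         │   │ │ │ │     │ │
│ └─────────┴─╴ ╵ │ ╵ └─────┘ │
│                 │           │
└─────────────────┴───────────┘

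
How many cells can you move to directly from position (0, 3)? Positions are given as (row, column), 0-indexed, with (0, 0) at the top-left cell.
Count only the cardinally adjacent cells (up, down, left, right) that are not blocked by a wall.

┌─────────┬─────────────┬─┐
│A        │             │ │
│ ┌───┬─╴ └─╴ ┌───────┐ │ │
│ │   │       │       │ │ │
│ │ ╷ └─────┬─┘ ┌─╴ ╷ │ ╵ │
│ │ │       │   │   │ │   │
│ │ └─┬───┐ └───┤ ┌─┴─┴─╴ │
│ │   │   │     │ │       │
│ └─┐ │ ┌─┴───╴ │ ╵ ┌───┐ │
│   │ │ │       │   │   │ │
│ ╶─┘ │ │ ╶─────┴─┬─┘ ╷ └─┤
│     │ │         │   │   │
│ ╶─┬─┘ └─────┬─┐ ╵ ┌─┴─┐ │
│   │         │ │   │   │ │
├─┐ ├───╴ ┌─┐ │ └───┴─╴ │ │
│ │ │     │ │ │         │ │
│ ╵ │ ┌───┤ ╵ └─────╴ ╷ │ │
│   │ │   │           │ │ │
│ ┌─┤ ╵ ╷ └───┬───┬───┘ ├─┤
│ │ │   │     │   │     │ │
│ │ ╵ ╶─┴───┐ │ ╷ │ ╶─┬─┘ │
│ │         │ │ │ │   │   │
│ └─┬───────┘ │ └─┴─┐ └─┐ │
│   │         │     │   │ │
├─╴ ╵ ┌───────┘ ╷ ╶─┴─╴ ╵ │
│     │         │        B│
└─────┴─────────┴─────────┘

Checking passable neighbors of (0, 3):
Neighbors: (0, 2), (0, 4)
Count: 2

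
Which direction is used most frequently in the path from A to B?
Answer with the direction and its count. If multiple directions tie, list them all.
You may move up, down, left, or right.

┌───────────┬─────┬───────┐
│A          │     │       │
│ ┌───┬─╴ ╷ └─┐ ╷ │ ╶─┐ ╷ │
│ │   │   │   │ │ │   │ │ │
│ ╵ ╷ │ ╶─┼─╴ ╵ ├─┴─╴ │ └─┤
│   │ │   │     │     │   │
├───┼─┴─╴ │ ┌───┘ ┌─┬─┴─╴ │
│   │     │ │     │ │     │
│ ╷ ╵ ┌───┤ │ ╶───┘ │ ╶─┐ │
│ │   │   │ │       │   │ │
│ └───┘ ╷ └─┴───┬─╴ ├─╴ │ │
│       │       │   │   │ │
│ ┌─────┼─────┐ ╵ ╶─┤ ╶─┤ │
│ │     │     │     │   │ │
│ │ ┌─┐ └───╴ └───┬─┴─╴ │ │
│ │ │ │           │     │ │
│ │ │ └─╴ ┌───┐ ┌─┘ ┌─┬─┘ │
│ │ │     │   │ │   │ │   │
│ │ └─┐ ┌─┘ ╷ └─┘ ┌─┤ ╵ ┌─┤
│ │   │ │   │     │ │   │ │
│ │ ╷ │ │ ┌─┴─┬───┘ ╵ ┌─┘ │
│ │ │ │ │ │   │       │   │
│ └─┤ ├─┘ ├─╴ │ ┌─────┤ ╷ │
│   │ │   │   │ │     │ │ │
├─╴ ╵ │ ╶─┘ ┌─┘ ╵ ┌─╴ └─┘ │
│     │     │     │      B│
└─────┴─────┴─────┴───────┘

Directions: right, right, right, right, down, left, down, right, down, left, left, down, left, up, left, down, down, right, right, right, up, right, down, right, right, right, down, right, up, right, up, left, left, left, up, right, right, up, right, right, up, left, up, right, right, down, down, right, down, down, down, down, down, down, left, down, left, down, left, left, left, down, down, right, up, right, right, down, right, right
Counts: {'right': 26, 'down': 21, 'left': 14, 'up': 9}
Most common: right (26 times)

Solution:

┌───────────┬─────┬───────┐
│A → → → ↓  │     │↱ → ↓  │
│ ┌───┬─╴ ╷ └─┐ ╷ │ ╶─┐ ╷ │
│ │   │↓ ↲│   │ │ │↑ ↰│↓│ │
│ ╵ ╷ │ ╶─┼─╴ ╵ ├─┴─╴ │ └─┤
│   │ │↳ ↓│     │↱ → ↑│↳ ↓│
├───┼─┴─╴ │ ┌───┘ ┌─┬─┴─╴ │
│↓ ↰│↓ ← ↲│ │↱ → ↑│ │    ↓│
│ ╷ ╵ ┌───┤ │ ╶───┘ │ ╶─┐ │
│↓│↑ ↲│↱ ↓│ │↑ ← ← ↰│   │↓│
│ └───┘ ╷ └─┴───┬─╴ ├─╴ │ │
│↳ → → ↑│↳ → → ↓│↱ ↑│   │↓│
│ ┌─────┼─────┐ ╵ ╶─┤ ╶─┤ │
│ │     │     │↳ ↑  │   │↓│
│ │ ┌─┐ └───╴ └───┬─┴─╴ │ │
│ │ │ │           │     │↓│
│ │ │ └─╴ ┌───┐ ┌─┘ ┌─┬─┘ │
│ │ │     │   │ │   │ │↓ ↲│
│ │ └─┐ ┌─┘ ╷ └─┘ ┌─┤ ╵ ┌─┤
│ │   │ │   │     │ │↓ ↲│ │
│ │ ╷ │ │ ┌─┴─┬───┘ ╵ ┌─┘ │
│ │ │ │ │ │   │↓ ← ← ↲│   │
│ └─┤ ├─┘ ├─╴ │ ┌─────┤ ╷ │
│   │ │   │   │↓│↱ → ↓│ │ │
├─╴ ╵ │ ╶─┘ ┌─┘ ╵ ┌─╴ └─┘ │
│     │     │  ↳ ↑│  ↳ → B│
└─────┴─────┴─────┴───────┘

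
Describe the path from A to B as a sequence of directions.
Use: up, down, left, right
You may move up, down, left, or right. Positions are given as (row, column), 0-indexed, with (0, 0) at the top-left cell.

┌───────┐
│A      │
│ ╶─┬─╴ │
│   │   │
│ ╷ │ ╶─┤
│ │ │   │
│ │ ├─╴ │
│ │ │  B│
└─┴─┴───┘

Finding the path and converting it to directions:
Path through cells: (0,0) → (0,1) → (0,2) → (0,3) → (1,3) → (1,2) → (2,2) → (2,3) → (3,3)
Directions: right, right, right, down, left, down, right, down

Solution:

┌───────┐
│A → → ↓│
│ ╶─┬─╴ │
│   │↓ ↲│
│ ╷ │ ╶─┤
│ │ │↳ ↓│
│ │ ├─╴ │
│ │ │  B│
└─┴─┴───┘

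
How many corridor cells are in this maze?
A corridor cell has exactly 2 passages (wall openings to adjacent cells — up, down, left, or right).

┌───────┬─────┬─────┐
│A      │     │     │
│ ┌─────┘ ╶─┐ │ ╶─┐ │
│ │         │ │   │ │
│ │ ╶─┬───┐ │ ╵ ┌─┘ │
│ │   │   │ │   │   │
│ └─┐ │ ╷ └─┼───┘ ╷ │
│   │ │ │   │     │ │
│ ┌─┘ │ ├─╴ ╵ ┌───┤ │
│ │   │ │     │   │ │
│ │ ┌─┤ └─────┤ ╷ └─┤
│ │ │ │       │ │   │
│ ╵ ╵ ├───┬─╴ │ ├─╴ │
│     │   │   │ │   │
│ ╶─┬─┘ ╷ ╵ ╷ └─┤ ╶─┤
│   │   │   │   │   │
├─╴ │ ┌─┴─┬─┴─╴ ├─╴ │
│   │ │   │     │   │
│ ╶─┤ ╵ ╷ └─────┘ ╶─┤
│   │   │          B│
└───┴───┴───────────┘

Counting cells with exactly 2 passages:
Total corridor cells: 80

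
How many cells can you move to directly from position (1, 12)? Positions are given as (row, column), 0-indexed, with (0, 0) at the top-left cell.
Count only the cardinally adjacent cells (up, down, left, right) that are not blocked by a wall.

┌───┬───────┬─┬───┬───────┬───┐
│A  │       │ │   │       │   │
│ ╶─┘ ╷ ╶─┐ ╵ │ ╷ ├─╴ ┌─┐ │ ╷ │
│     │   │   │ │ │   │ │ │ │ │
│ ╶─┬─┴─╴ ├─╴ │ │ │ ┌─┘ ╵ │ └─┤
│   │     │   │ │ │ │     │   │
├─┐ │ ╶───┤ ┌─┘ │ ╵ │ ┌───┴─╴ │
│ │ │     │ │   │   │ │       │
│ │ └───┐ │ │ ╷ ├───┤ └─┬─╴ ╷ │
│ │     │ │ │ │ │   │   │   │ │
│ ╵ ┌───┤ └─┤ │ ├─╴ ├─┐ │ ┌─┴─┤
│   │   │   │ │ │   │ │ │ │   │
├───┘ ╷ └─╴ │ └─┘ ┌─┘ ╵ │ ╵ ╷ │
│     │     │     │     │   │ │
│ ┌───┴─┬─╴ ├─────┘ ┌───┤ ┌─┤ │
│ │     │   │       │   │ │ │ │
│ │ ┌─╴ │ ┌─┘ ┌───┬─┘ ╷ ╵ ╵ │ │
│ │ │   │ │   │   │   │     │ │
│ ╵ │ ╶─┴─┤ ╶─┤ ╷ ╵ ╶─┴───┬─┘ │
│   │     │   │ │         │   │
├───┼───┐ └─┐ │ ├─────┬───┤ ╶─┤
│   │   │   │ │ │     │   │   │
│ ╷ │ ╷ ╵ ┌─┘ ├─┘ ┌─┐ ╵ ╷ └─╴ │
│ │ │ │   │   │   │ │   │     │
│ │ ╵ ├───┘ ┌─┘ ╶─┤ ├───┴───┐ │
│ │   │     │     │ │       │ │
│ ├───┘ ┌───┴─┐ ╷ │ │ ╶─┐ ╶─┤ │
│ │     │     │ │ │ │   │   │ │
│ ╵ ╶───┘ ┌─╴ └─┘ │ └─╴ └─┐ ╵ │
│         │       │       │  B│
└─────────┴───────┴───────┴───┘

Checking passable neighbors of (1, 12):
Neighbors: (0, 12), (2, 12)
Count: 2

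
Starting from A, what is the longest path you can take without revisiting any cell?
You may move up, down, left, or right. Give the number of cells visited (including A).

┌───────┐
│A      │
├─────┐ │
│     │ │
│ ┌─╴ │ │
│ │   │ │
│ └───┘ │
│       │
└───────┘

Finding longest simple path using DFS:
Start: (0, 0)
Longest path visits 16 cells
Path: A → right → right → right → down → down → down → left → left → left → up → up → right → right → down → left

Solution:

┌───────┐
│A → → ↓│
├─────┐ │
│↱ → ↓│↓│
│ ┌─╴ │ │
│↑│B ↲│↓│
│ └───┘ │
│↑ ← ← ↲│
└───────┘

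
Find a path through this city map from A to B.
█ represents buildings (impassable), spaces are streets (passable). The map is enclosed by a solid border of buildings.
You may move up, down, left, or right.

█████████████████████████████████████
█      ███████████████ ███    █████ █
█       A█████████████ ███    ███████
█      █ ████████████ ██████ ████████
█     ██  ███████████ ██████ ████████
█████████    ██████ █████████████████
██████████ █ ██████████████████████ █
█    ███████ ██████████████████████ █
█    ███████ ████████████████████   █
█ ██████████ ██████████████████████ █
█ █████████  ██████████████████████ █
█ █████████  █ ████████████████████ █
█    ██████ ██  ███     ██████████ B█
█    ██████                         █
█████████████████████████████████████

Finding the shortest path from A to B:
Movement: cardinal only
Path length: 41 steps
Directions: down → down → right → down → right → right → right → down → down → down → down → down → down → left → down → down → right → right → right → right → right → right → right → right → right → right → right → right → right → right → right → right → right → right → right → right → right → right → right → up → right

Solution:

█████████████████████████████████████
█      ███████████████ ███    █████ █
█       A█████████████ ███    ███████
█      █↓████████████ ██████ ████████
█     ██↳↓███████████ ██████ ████████
█████████↳→→↓██████ █████████████████
██████████ █↓██████████████████████ █
█    ███████↓██████████████████████ █
█    ███████↓████████████████████   █
█ ██████████↓██████████████████████ █
█ █████████ ↓██████████████████████ █
█ █████████↓↲█ ████████████████████ █
█    ██████↓██  ███     ██████████↱B█
█    ██████↳→→→→→→→→→→→→→→→→→→→→→→↑ █
█████████████████████████████████████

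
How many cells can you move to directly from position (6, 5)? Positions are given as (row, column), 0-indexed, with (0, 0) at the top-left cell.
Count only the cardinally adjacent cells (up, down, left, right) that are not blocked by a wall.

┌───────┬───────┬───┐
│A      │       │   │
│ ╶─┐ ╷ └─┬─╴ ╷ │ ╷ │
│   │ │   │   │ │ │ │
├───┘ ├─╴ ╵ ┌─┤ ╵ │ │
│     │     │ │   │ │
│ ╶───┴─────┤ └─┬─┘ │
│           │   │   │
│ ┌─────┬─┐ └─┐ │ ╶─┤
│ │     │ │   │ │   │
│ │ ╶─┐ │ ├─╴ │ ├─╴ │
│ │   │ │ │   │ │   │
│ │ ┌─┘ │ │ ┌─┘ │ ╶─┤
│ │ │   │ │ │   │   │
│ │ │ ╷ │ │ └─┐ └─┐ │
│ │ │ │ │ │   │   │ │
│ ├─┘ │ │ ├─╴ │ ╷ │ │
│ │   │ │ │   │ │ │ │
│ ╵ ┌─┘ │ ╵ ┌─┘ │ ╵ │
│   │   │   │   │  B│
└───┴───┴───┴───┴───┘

Checking passable neighbors of (6, 5):
Neighbors: (5, 5), (7, 5)
Count: 2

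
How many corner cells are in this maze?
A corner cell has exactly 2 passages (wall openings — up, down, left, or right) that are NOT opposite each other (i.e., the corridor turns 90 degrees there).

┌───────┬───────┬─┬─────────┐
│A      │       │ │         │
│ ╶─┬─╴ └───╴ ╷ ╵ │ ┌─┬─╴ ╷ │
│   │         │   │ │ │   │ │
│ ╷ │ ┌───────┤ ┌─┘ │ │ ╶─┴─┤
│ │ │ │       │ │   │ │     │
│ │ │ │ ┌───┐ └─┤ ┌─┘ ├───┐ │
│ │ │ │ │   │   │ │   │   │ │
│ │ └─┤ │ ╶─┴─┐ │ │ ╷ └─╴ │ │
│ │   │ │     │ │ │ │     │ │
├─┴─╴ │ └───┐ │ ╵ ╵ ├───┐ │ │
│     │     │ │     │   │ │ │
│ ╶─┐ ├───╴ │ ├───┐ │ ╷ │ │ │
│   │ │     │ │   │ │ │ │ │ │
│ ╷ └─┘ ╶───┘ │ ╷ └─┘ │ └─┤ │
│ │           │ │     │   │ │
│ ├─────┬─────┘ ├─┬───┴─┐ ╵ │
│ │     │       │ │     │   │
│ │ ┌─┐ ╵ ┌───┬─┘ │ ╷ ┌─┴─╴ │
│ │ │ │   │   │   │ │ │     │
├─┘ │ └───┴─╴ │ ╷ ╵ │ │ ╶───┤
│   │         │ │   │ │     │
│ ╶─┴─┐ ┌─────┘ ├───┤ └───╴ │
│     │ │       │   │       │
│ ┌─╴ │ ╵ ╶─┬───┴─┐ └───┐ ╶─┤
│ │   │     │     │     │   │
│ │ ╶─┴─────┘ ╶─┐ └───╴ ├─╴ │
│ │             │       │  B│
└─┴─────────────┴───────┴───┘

Counting corner cells (2 non-opposite passages):
Total corners: 83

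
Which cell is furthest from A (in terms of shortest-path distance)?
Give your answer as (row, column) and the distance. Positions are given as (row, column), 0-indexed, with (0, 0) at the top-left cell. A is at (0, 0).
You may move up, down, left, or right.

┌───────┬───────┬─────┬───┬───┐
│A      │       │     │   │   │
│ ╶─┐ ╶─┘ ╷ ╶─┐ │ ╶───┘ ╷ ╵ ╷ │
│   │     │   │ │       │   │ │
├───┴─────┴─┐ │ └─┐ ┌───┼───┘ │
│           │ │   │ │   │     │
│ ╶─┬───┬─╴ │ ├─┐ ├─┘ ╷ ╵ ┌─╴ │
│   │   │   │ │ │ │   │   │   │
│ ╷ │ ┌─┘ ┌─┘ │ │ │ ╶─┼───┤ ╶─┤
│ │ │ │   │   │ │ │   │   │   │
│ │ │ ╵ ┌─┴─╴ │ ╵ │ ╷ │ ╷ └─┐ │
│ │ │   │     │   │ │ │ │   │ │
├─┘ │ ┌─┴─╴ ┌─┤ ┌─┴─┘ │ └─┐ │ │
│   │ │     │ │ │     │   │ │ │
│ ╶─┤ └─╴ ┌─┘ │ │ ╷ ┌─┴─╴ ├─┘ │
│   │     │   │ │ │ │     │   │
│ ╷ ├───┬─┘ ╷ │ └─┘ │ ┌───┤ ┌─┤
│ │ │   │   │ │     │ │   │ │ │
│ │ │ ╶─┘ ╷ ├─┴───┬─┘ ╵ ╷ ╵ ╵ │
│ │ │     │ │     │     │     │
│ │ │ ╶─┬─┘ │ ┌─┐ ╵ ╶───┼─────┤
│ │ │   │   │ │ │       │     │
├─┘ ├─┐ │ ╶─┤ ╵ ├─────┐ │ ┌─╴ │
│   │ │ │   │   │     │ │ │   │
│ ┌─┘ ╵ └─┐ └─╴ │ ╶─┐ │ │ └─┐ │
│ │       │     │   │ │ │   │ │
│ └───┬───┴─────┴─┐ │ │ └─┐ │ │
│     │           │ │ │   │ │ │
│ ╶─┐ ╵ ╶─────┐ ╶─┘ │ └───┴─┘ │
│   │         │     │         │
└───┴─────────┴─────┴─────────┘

Computing BFS distances from A to all cells:
Furthest cell: (13, 13)
Distance: 82 steps

Path from A to the furthest cell:

┌───────┬───────┬─────┬───┬───┐
│A → ↓  │↱ ↓    │     │   │   │
│ ╶─┐ ╶─┘ ╷ ╶─┐ │ ╶───┘ ╷ ╵ ╷ │
│   │↳ → ↑│↳ ↓│ │       │   │ │
├───┴─────┴─┐ │ └─┐ ┌───┼───┘ │
│↓ ← ← ← ← ↰│↓│   │ │   │     │
│ ╶─┬───┬─╴ │ ├─┐ ├─┘ ╷ ╵ ┌─╴ │
│↳ ↓│   │↱ ↑│↓│ │ │   │   │   │
│ ╷ │ ┌─┘ ┌─┘ │ │ │ ╶─┼───┤ ╶─┤
│ │↓│ │↱ ↑│  ↓│ │ │   │   │   │
│ │ │ ╵ ┌─┴─╴ │ ╵ │ ╷ │ ╷ └─┐ │
│ │↓│↱ ↑│  ↓ ↲│   │ │ │ │   │ │
├─┘ │ ┌─┴─╴ ┌─┤ ┌─┴─┘ │ └─┐ │ │
│↓ ↲│↑│  ↓ ↲│ │ │     │   │ │ │
│ ╶─┤ └─╴ ┌─┘ │ │ ╷ ┌─┴─╴ ├─┘ │
│↳ ↓│↑ ← ↲│   │ │ │ │     │   │
│ ╷ ├───┬─┘ ╷ │ └─┘ │ ┌───┤ ┌─┤
│ │↓│   │   │ │     │ │   │ │ │
│ │ │ ╶─┘ ╷ ├─┴───┬─┘ ╵ ╷ ╵ ╵ │
│ │↓│     │ │     │     │     │
│ │ │ ╶─┬─┘ │ ┌─┐ ╵ ╶───┼─────┤
│ │↓│   │   │ │ │       │↓ ← ↰│
├─┘ ├─┐ │ ╶─┤ ╵ ├─────┐ │ ┌─╴ │
│↓ ↲│ │ │   │   │↱ → ↓│ │↓│  ↑│
│ ┌─┘ ╵ └─┐ └─╴ │ ╶─┐ │ │ └─┐ │
│↓│       │     │↑ ↰│↓│ │↳ ↓│↑│
│ └───┬───┴─────┴─┐ │ │ └─┐ │ │
│↳ → ↓│↱ → → → ↓  │↑│↓│   │B│↑│
│ ╶─┐ ╵ ╶─────┐ ╶─┘ │ └───┴─┘ │
│   │↳ ↑      │↳ → ↑│↳ → → → ↑│
└───┴─────────┴─────┴─────────┘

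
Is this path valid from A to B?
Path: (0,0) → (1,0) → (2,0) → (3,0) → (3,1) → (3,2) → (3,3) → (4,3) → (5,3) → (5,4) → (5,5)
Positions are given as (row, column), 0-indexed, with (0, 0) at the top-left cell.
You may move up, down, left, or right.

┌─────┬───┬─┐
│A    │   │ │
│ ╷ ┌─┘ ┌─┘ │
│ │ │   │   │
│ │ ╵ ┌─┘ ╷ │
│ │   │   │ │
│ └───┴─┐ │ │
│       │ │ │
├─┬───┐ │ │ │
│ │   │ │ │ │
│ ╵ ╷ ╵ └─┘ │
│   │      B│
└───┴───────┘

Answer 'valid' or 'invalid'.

Checking path validity:
Result: All consecutive moves are passable.

valid

Correct solution:

┌─────┬───┬─┐
│A    │   │ │
│ ╷ ┌─┘ ┌─┘ │
│↓│ │   │   │
│ │ ╵ ┌─┘ ╷ │
│↓│   │   │ │
│ └───┴─┐ │ │
│↳ → → ↓│ │ │
├─┬───┐ │ │ │
│ │   │↓│ │ │
│ ╵ ╷ ╵ └─┘ │
│   │  ↳ → B│
└───┴───────┘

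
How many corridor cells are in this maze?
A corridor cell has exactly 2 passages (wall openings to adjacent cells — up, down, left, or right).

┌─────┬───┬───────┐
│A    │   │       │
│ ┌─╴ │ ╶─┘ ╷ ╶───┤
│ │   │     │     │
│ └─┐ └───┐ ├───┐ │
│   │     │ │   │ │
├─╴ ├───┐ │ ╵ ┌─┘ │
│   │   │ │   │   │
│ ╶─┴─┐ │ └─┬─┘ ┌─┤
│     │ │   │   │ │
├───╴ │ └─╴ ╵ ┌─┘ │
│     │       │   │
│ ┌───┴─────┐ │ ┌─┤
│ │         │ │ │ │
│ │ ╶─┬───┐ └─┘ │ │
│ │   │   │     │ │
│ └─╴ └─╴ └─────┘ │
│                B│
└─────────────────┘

Counting cells with exactly 2 passages:
Total corridor cells: 65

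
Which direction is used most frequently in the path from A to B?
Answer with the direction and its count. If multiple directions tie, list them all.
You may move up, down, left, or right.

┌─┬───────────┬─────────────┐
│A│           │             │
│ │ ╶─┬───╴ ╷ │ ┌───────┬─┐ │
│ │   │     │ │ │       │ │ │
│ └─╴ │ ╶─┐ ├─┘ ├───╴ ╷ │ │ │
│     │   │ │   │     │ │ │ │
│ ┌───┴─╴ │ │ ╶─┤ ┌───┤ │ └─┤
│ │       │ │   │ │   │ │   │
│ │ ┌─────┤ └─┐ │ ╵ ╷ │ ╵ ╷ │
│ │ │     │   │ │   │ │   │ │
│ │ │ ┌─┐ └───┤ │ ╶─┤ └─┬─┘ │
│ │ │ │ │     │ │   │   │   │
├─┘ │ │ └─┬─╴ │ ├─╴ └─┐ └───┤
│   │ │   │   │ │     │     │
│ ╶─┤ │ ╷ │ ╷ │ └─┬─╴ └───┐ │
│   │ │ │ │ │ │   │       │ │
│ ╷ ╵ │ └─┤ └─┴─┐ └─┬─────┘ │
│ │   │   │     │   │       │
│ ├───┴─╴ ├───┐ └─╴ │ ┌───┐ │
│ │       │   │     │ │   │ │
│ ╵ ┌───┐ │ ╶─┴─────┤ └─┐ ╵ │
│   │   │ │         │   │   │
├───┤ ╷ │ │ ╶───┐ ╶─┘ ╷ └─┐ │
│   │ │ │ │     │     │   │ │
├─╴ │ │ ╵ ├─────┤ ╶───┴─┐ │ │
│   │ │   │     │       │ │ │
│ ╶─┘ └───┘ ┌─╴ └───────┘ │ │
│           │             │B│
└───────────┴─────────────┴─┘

Directions: down, down, right, right, up, left, up, right, right, right, right, down, left, left, down, right, down, left, left, left, down, down, down, left, down, down, down, down, right, up, right, right, right, down, down, down, left, up, up, left, down, down, down, right, right, right, up, right, right, down, right, right, right, right, right, up, up, left, up, left, up, up, right, right, right, down, down, down, down, down
Counts: {'down': 24, 'right': 24, 'up': 11, 'left': 11}
Most common: down and right (tied at 24 times each)

Solution:

┌─┬───────────┬─────────────┐
│A│↱ → → → ↓  │             │
│ │ ╶─┬───╴ ╷ │ ┌───────┬─┐ │
│↓│↑ ↰│↓ ← ↲│ │ │       │ │ │
│ └─╴ │ ╶─┐ ├─┘ ├───╴ ╷ │ │ │
│↳ → ↑│↳ ↓│ │   │     │ │ │ │
│ ┌───┴─╴ │ │ ╶─┤ ┌───┤ │ └─┤
│ │↓ ← ← ↲│ │   │ │   │ │   │
│ │ ┌─────┤ └─┐ │ ╵ ╷ │ ╵ ╷ │
│ │↓│     │   │ │   │ │   │ │
│ │ │ ┌─┐ └───┤ │ ╶─┤ └─┬─┘ │
│ │↓│ │ │     │ │   │   │   │
├─┘ │ │ └─┬─╴ │ ├─╴ └─┐ └───┤
│↓ ↲│ │   │   │ │     │     │
│ ╶─┤ │ ╷ │ ╷ │ └─┬─╴ └───┐ │
│↓  │ │ │ │ │ │   │       │ │
│ ╷ ╵ │ └─┤ └─┴─┐ └─┬─────┘ │
│↓│   │   │     │   │↱ → → ↓│
│ ├───┴─╴ ├───┐ └─╴ │ ┌───┐ │
│↓│↱ → → ↓│   │     │↑│   │↓│
│ ╵ ┌───┐ │ ╶─┴─────┤ └─┐ ╵ │
│↳ ↑│↓ ↰│↓│         │↑ ↰│  ↓│
├───┤ ╷ │ │ ╶───┐ ╶─┘ ╷ └─┐ │
│   │↓│↑│↓│     │     │↑ ↰│↓│
├─╴ │ │ ╵ ├─────┤ ╶───┴─┐ │ │
│   │↓│↑ ↲│↱ → ↓│       │↑│↓│
│ ╶─┘ └───┘ ┌─╴ └───────┘ │ │
│    ↳ → → ↑│  ↳ → → → → ↑│B│
└───────────┴─────────────┴─┘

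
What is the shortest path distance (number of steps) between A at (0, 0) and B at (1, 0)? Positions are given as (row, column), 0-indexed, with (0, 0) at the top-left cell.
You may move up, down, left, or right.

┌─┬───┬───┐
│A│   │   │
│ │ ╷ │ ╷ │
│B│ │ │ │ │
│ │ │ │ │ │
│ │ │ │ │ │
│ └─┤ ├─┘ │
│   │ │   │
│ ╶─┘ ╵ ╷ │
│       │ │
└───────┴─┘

Finding path from (0, 0) to (1, 0):
Path: (0,0) → (1,0)
Distance: 1 steps

Solution:

┌─┬───┬───┐
│A│   │   │
│ │ ╷ │ ╷ │
│B│ │ │ │ │
│ │ │ │ │ │
│ │ │ │ │ │
│ └─┤ ├─┘ │
│   │ │   │
│ ╶─┘ ╵ ╷ │
│       │ │
└───────┴─┘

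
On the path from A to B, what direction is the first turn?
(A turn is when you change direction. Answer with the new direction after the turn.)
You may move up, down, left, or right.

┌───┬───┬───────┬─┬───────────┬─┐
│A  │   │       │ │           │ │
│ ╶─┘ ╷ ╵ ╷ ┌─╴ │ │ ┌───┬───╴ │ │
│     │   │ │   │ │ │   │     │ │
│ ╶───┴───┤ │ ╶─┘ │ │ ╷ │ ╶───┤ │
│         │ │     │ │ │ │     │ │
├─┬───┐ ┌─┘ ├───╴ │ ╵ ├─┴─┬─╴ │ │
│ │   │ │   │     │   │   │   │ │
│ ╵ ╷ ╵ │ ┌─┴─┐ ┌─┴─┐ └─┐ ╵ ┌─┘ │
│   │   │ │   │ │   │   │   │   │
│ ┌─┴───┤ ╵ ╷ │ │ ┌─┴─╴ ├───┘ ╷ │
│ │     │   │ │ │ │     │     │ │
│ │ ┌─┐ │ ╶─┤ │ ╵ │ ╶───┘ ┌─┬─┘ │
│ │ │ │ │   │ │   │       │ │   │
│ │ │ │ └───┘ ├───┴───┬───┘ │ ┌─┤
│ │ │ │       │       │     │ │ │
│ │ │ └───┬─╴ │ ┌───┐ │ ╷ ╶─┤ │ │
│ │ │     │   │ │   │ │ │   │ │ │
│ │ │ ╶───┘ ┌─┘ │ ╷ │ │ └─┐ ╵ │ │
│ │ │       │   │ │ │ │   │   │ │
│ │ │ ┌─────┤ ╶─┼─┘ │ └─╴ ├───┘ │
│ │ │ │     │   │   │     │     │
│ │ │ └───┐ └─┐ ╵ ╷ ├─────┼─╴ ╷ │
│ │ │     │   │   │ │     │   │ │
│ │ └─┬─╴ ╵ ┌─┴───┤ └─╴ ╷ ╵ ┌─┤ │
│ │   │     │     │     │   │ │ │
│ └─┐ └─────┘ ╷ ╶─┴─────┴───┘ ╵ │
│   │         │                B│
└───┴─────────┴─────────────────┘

Directions: down, right, right, up, right, down, right, up, right, down, down, down, left, down, down, right, up, right, down, down, down, left, left, left, up, up, left, left, down, down, down, down, down, down, down, right, down, right, right, right, right, up, right, down, right, right, right, right, right, right, right, right
First turn direction: right

Solution:

┌───┬───┬───────┬─┬───────────┬─┐
│A  │↱ ↓│↱ ↓    │ │           │ │
│ ╶─┘ ╷ ╵ ╷ ┌─╴ │ │ ┌───┬───╴ │ │
│↳ → ↑│↳ ↑│↓│   │ │ │   │     │ │
│ ╶───┴───┤ │ ╶─┘ │ │ ╷ │ ╶───┤ │
│         │↓│     │ │ │ │     │ │
├─┬───┐ ┌─┘ ├───╴ │ ╵ ├─┴─┬─╴ │ │
│ │   │ │↓ ↲│     │   │   │   │ │
│ ╵ ╷ ╵ │ ┌─┴─┐ ┌─┴─┐ └─┐ ╵ ┌─┘ │
│   │   │↓│↱ ↓│ │   │   │   │   │
│ ┌─┴───┤ ╵ ╷ │ │ ┌─┴─╴ ├───┘ ╷ │
│ │↓ ← ↰│↳ ↑│↓│ │ │     │     │ │
│ │ ┌─┐ │ ╶─┤ │ ╵ │ ╶───┘ ┌─┬─┘ │
│ │↓│ │↑│   │↓│   │       │ │   │
│ │ │ │ └───┘ ├───┴───┬───┘ │ ┌─┤
│ │↓│ │↑ ← ← ↲│       │     │ │ │
│ │ │ └───┬─╴ │ ┌───┐ │ ╷ ╶─┤ │ │
│ │↓│     │   │ │   │ │ │   │ │ │
│ │ │ ╶───┘ ┌─┘ │ ╷ │ │ └─┐ ╵ │ │
│ │↓│       │   │ │ │ │   │   │ │
│ │ │ ┌─────┤ ╶─┼─┘ │ └─╴ ├───┘ │
│ │↓│ │     │   │   │     │     │
│ │ │ └───┐ └─┐ ╵ ╷ ├─────┼─╴ ╷ │
│ │↓│     │   │   │ │     │   │ │
│ │ └─┬─╴ ╵ ┌─┴───┤ └─╴ ╷ ╵ ┌─┤ │
│ │↳ ↓│     │↱ ↓  │     │   │ │ │
│ └─┐ └─────┘ ╷ ╶─┴─────┴───┘ ╵ │
│   │↳ → → → ↑│↳ → → → → → → → B│
└───┴─────────┴─────────────────┘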